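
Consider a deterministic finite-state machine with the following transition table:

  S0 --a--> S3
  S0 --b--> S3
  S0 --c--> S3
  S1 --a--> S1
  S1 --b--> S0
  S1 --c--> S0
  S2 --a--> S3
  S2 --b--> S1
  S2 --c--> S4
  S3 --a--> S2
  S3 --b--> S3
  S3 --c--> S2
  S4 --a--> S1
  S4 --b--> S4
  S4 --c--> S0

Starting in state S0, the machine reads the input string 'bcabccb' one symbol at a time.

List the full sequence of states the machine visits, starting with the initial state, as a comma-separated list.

Start: S0
  read 'b': S0 --b--> S3
  read 'c': S3 --c--> S2
  read 'a': S2 --a--> S3
  read 'b': S3 --b--> S3
  read 'c': S3 --c--> S2
  read 'c': S2 --c--> S4
  read 'b': S4 --b--> S4

Answer: S0, S3, S2, S3, S3, S2, S4, S4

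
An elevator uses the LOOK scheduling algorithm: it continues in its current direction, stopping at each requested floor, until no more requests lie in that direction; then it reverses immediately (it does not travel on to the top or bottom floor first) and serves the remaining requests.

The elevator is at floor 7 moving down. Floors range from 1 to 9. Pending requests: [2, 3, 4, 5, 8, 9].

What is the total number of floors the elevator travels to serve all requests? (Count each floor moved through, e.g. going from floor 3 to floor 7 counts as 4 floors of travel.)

Answer: 12

Derivation:
Start at floor 7 moving down, LOOK stop order: [5, 4, 3, 2, 8, 9]
  7 → 5: |5-7| = 2, total = 2
  5 → 4: |4-5| = 1, total = 3
  4 → 3: |3-4| = 1, total = 4
  3 → 2: |2-3| = 1, total = 5
  2 → 8: |8-2| = 6, total = 11
  8 → 9: |9-8| = 1, total = 12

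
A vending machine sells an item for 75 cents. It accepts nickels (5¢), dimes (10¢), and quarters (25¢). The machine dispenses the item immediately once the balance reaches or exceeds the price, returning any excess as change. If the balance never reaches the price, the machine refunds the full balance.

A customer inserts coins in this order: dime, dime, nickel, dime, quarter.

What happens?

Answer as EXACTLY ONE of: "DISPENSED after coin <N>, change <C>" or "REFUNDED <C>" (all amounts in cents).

Answer: REFUNDED 60

Derivation:
Price: 75¢
Coin 1 (dime, 10¢): balance = 10¢
Coin 2 (dime, 10¢): balance = 20¢
Coin 3 (nickel, 5¢): balance = 25¢
Coin 4 (dime, 10¢): balance = 35¢
Coin 5 (quarter, 25¢): balance = 60¢
All coins inserted, balance 60¢ < price 75¢ → REFUND 60¢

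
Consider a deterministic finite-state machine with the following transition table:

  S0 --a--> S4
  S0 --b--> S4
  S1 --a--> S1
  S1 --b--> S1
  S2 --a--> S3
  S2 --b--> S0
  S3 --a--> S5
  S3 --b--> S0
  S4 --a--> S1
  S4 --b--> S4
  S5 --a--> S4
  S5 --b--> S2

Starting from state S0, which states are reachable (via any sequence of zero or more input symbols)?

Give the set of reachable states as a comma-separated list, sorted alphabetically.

BFS from S0:
  visit S0: S0--a-->S4 (new), S0--b-->S4 (seen)
  visit S4: S4--a-->S1 (new), S4--b-->S4 (seen)
  visit S1: S1--a-->S1 (seen), S1--b-->S1 (seen)

Answer: S0, S1, S4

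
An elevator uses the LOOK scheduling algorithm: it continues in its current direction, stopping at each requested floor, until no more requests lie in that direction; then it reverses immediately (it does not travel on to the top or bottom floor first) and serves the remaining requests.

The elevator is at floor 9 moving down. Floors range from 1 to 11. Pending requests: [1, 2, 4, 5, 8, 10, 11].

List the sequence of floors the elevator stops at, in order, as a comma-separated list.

Answer: 8, 5, 4, 2, 1, 10, 11

Derivation:
Current: 9, moving DOWN
Serve below first (descending): [8, 5, 4, 2, 1]
Then reverse, serve above (ascending): [10, 11]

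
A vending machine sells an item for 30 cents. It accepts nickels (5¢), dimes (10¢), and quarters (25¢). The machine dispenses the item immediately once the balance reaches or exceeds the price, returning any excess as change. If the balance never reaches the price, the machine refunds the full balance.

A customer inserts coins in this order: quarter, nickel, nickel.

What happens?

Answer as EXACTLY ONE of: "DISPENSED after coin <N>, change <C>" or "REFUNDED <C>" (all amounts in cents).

Price: 30¢
Coin 1 (quarter, 25¢): balance = 25¢
Coin 2 (nickel, 5¢): balance = 30¢
  → balance >= price → DISPENSE, change = 30 - 30 = 0¢

Answer: DISPENSED after coin 2, change 0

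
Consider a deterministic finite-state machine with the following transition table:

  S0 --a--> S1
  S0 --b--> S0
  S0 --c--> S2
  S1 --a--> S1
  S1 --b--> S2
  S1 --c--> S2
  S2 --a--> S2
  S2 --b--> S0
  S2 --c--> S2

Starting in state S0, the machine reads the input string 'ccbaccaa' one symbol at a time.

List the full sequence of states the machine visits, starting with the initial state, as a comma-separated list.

Start: S0
  read 'c': S0 --c--> S2
  read 'c': S2 --c--> S2
  read 'b': S2 --b--> S0
  read 'a': S0 --a--> S1
  read 'c': S1 --c--> S2
  read 'c': S2 --c--> S2
  read 'a': S2 --a--> S2
  read 'a': S2 --a--> S2

Answer: S0, S2, S2, S0, S1, S2, S2, S2, S2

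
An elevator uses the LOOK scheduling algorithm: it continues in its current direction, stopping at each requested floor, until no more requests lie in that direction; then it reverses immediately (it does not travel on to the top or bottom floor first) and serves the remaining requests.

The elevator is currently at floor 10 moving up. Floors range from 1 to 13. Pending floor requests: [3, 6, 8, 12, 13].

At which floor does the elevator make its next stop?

Answer: 12

Derivation:
Current floor: 10, direction: up
Requests above: [12, 13]
Requests below: [3, 6, 8]
Moving up and requests lie above → nearest above is min([12, 13]) = 12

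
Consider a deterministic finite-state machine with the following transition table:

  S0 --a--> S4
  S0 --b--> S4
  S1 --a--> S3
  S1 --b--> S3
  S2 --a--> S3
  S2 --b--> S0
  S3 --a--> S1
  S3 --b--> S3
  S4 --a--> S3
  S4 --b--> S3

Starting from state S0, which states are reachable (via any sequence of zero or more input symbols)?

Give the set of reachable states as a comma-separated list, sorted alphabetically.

BFS from S0:
  visit S0: S0--a-->S4 (new), S0--b-->S4 (seen)
  visit S4: S4--a-->S3 (new), S4--b-->S3 (seen)
  visit S3: S3--a-->S1 (new), S3--b-->S3 (seen)
  visit S1: S1--a-->S3 (seen), S1--b-->S3 (seen)

Answer: S0, S1, S3, S4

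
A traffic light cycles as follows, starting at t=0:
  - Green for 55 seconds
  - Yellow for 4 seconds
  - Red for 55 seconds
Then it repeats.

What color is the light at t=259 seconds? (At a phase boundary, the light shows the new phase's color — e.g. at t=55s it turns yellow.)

Cycle length = 55 + 4 + 55 = 114s
t = 259, phase_t = 259 mod 114 = 31
31 < 55 (green end) → GREEN

Answer: green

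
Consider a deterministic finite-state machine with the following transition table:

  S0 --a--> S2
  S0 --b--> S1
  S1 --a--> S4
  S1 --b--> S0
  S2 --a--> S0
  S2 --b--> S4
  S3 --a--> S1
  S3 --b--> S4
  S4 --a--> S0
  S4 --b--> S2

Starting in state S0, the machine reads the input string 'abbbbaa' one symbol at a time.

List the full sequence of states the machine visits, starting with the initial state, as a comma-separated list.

Start: S0
  read 'a': S0 --a--> S2
  read 'b': S2 --b--> S4
  read 'b': S4 --b--> S2
  read 'b': S2 --b--> S4
  read 'b': S4 --b--> S2
  read 'a': S2 --a--> S0
  read 'a': S0 --a--> S2

Answer: S0, S2, S4, S2, S4, S2, S0, S2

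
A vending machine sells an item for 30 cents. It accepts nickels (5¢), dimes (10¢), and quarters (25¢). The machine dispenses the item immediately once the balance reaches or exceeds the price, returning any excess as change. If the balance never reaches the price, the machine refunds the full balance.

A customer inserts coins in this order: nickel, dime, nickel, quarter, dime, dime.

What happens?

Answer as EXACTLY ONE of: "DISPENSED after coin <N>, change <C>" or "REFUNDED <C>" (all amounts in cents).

Answer: DISPENSED after coin 4, change 15

Derivation:
Price: 30¢
Coin 1 (nickel, 5¢): balance = 5¢
Coin 2 (dime, 10¢): balance = 15¢
Coin 3 (nickel, 5¢): balance = 20¢
Coin 4 (quarter, 25¢): balance = 45¢
  → balance >= price → DISPENSE, change = 45 - 30 = 15¢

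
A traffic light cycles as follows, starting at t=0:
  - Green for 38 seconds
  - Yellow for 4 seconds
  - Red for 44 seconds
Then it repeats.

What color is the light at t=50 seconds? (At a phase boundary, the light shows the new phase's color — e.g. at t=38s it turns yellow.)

Cycle length = 38 + 4 + 44 = 86s
t = 50, phase_t = 50 mod 86 = 50
50 >= 42 → RED

Answer: red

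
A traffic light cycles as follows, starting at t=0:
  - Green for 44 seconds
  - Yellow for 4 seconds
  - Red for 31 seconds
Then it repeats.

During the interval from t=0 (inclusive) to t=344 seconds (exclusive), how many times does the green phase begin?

Answer: 5

Derivation:
Cycle = 44+4+31 = 79s
green phase starts at t = k*79 + 0 for k=0,1,2,...
Need k*79+0 < 344 → k < 4.354
k ∈ {0, ..., 4} → 5 starts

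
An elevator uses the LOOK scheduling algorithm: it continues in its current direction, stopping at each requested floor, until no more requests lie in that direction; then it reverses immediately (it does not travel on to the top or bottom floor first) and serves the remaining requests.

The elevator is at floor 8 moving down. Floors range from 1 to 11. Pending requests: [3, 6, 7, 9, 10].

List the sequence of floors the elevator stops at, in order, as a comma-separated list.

Answer: 7, 6, 3, 9, 10

Derivation:
Current: 8, moving DOWN
Serve below first (descending): [7, 6, 3]
Then reverse, serve above (ascending): [9, 10]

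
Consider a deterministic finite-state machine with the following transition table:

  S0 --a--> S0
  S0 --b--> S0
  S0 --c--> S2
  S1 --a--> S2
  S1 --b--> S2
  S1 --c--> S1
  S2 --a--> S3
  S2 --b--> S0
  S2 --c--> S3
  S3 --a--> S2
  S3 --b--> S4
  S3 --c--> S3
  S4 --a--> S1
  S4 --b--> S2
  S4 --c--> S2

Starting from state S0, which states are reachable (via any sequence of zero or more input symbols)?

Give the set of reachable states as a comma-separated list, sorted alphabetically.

BFS from S0:
  visit S0: S0--a-->S0 (seen), S0--b-->S0 (seen), S0--c-->S2 (new)
  visit S2: S2--a-->S3 (new), S2--b-->S0 (seen), S2--c-->S3 (seen)
  visit S3: S3--a-->S2 (seen), S3--b-->S4 (new), S3--c-->S3 (seen)
  visit S4: S4--a-->S1 (new), S4--b-->S2 (seen), S4--c-->S2 (seen)
  visit S1: S1--a-->S2 (seen), S1--b-->S2 (seen), S1--c-->S1 (seen)

Answer: S0, S1, S2, S3, S4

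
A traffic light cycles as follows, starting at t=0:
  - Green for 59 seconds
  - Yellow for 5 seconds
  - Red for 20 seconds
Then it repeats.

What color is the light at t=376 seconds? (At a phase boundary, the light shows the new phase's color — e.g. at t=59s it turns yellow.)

Answer: green

Derivation:
Cycle length = 59 + 5 + 20 = 84s
t = 376, phase_t = 376 mod 84 = 40
40 < 59 (green end) → GREEN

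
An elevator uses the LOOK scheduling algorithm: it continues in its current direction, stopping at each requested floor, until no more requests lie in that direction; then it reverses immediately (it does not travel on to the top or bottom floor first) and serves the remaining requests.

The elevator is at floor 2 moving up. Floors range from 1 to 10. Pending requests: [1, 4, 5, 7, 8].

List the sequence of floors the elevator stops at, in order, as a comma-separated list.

Current: 2, moving UP
Serve above first (ascending): [4, 5, 7, 8]
Then reverse, serve below (descending): [1]

Answer: 4, 5, 7, 8, 1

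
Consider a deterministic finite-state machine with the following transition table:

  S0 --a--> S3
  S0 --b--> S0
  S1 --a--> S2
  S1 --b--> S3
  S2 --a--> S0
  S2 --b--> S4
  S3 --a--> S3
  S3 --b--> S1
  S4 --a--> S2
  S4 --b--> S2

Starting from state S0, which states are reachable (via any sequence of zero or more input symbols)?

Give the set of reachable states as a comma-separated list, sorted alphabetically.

Answer: S0, S1, S2, S3, S4

Derivation:
BFS from S0:
  visit S0: S0--a-->S3 (new), S0--b-->S0 (seen)
  visit S3: S3--a-->S3 (seen), S3--b-->S1 (new)
  visit S1: S1--a-->S2 (new), S1--b-->S3 (seen)
  visit S2: S2--a-->S0 (seen), S2--b-->S4 (new)
  visit S4: S4--a-->S2 (seen), S4--b-->S2 (seen)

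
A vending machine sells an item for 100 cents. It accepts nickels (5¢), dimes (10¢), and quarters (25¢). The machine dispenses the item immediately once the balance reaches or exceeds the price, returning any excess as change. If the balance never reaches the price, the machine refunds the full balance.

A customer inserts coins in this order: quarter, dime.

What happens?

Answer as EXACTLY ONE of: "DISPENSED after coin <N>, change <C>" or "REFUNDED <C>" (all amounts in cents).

Price: 100¢
Coin 1 (quarter, 25¢): balance = 25¢
Coin 2 (dime, 10¢): balance = 35¢
All coins inserted, balance 35¢ < price 100¢ → REFUND 35¢

Answer: REFUNDED 35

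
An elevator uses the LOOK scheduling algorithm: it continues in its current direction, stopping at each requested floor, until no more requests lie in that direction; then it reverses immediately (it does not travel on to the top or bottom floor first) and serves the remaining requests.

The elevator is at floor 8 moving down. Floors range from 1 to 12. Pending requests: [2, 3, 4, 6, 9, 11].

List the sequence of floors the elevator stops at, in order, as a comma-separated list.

Current: 8, moving DOWN
Serve below first (descending): [6, 4, 3, 2]
Then reverse, serve above (ascending): [9, 11]

Answer: 6, 4, 3, 2, 9, 11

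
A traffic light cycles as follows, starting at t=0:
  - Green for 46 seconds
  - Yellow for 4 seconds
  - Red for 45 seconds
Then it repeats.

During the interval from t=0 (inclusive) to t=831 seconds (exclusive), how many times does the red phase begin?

Cycle = 46+4+45 = 95s
red phase starts at t = k*95 + 50 for k=0,1,2,...
Need k*95+50 < 831 → k < 8.221
k ∈ {0, ..., 8} → 9 starts

Answer: 9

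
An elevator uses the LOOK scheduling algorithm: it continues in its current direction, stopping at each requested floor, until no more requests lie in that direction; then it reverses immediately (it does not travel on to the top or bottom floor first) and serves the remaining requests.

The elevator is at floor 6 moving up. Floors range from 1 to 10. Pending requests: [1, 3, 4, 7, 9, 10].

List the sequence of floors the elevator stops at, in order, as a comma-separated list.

Current: 6, moving UP
Serve above first (ascending): [7, 9, 10]
Then reverse, serve below (descending): [4, 3, 1]

Answer: 7, 9, 10, 4, 3, 1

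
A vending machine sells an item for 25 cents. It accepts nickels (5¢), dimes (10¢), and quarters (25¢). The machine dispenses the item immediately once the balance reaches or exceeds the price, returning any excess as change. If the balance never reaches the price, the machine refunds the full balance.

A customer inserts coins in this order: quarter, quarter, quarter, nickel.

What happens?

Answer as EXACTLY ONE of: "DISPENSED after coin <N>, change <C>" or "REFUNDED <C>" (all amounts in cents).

Price: 25¢
Coin 1 (quarter, 25¢): balance = 25¢
  → balance >= price → DISPENSE, change = 25 - 25 = 0¢

Answer: DISPENSED after coin 1, change 0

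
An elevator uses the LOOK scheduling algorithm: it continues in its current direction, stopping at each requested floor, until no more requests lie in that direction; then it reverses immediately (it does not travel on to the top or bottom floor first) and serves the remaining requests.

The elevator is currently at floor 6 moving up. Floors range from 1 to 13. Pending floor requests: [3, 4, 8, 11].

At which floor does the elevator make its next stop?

Answer: 8

Derivation:
Current floor: 6, direction: up
Requests above: [8, 11]
Requests below: [3, 4]
Moving up and requests lie above → nearest above is min([8, 11]) = 8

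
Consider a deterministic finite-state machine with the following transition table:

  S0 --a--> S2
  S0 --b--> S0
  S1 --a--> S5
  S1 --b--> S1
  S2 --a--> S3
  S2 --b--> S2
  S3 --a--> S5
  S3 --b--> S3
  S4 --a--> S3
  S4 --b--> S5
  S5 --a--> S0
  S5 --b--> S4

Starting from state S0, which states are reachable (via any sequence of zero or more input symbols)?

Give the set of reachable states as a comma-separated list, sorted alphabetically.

Answer: S0, S2, S3, S4, S5

Derivation:
BFS from S0:
  visit S0: S0--a-->S2 (new), S0--b-->S0 (seen)
  visit S2: S2--a-->S3 (new), S2--b-->S2 (seen)
  visit S3: S3--a-->S5 (new), S3--b-->S3 (seen)
  visit S5: S5--a-->S0 (seen), S5--b-->S4 (new)
  visit S4: S4--a-->S3 (seen), S4--b-->S5 (seen)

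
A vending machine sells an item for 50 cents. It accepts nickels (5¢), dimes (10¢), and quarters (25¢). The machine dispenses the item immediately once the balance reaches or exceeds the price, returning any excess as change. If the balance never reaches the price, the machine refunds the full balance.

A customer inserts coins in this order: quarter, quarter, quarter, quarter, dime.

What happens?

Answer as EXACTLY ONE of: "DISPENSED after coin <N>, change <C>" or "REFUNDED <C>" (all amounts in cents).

Answer: DISPENSED after coin 2, change 0

Derivation:
Price: 50¢
Coin 1 (quarter, 25¢): balance = 25¢
Coin 2 (quarter, 25¢): balance = 50¢
  → balance >= price → DISPENSE, change = 50 - 50 = 0¢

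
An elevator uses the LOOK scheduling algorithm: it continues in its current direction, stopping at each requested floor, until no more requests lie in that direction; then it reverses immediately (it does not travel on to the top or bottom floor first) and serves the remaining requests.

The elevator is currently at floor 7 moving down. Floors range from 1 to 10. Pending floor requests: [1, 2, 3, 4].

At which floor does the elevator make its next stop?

Answer: 4

Derivation:
Current floor: 7, direction: down
Requests above: []
Requests below: [1, 2, 3, 4]
Moving down and requests lie below → nearest below is max([1, 2, 3, 4]) = 4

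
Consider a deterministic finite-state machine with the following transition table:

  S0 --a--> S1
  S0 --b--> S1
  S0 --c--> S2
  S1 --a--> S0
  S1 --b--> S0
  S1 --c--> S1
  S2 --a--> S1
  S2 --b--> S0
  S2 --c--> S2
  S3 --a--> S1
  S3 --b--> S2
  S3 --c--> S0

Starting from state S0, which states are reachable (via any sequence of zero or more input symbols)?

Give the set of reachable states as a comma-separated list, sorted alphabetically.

BFS from S0:
  visit S0: S0--a-->S1 (new), S0--b-->S1 (seen), S0--c-->S2 (new)
  visit S1: S1--a-->S0 (seen), S1--b-->S0 (seen), S1--c-->S1 (seen)
  visit S2: S2--a-->S1 (seen), S2--b-->S0 (seen), S2--c-->S2 (seen)

Answer: S0, S1, S2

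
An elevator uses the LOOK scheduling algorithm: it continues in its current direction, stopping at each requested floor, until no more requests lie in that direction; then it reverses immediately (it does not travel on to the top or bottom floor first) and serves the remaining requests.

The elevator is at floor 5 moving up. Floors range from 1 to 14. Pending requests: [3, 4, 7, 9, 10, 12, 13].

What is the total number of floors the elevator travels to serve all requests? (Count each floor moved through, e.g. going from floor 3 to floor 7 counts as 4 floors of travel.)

Answer: 18

Derivation:
Start at floor 5 moving up, LOOK stop order: [7, 9, 10, 12, 13, 4, 3]
  5 → 7: |7-5| = 2, total = 2
  7 → 9: |9-7| = 2, total = 4
  9 → 10: |10-9| = 1, total = 5
  10 → 12: |12-10| = 2, total = 7
  12 → 13: |13-12| = 1, total = 8
  13 → 4: |4-13| = 9, total = 17
  4 → 3: |3-4| = 1, total = 18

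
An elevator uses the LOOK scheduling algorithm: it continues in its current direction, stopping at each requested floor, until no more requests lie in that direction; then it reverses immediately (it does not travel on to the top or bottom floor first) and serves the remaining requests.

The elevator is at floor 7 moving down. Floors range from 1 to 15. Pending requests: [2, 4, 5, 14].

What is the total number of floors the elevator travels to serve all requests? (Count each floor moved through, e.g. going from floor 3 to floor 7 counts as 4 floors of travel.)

Start at floor 7 moving down, LOOK stop order: [5, 4, 2, 14]
  7 → 5: |5-7| = 2, total = 2
  5 → 4: |4-5| = 1, total = 3
  4 → 2: |2-4| = 2, total = 5
  2 → 14: |14-2| = 12, total = 17

Answer: 17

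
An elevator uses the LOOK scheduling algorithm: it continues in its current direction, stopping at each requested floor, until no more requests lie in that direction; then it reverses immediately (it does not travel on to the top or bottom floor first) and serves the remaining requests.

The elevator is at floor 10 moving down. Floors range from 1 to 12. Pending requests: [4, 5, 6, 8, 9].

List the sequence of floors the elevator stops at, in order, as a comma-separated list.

Answer: 9, 8, 6, 5, 4

Derivation:
Current: 10, moving DOWN
Serve below first (descending): [9, 8, 6, 5, 4]
Then reverse, serve above (ascending): []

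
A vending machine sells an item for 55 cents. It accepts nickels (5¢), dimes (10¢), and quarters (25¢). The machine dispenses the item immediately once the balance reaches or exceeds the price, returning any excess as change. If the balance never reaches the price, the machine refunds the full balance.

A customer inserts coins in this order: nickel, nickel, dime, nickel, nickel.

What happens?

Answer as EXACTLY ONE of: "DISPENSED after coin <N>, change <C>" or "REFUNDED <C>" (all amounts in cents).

Answer: REFUNDED 30

Derivation:
Price: 55¢
Coin 1 (nickel, 5¢): balance = 5¢
Coin 2 (nickel, 5¢): balance = 10¢
Coin 3 (dime, 10¢): balance = 20¢
Coin 4 (nickel, 5¢): balance = 25¢
Coin 5 (nickel, 5¢): balance = 30¢
All coins inserted, balance 30¢ < price 55¢ → REFUND 30¢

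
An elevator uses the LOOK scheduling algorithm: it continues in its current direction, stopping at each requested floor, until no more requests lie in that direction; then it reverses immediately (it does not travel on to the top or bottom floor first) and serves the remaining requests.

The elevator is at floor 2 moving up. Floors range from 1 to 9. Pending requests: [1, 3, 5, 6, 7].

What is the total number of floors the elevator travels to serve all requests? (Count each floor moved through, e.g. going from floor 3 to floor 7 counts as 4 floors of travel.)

Start at floor 2 moving up, LOOK stop order: [3, 5, 6, 7, 1]
  2 → 3: |3-2| = 1, total = 1
  3 → 5: |5-3| = 2, total = 3
  5 → 6: |6-5| = 1, total = 4
  6 → 7: |7-6| = 1, total = 5
  7 → 1: |1-7| = 6, total = 11

Answer: 11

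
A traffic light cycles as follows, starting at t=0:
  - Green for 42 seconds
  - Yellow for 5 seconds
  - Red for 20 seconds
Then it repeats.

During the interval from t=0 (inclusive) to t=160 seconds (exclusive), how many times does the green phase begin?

Answer: 3

Derivation:
Cycle = 42+5+20 = 67s
green phase starts at t = k*67 + 0 for k=0,1,2,...
Need k*67+0 < 160 → k < 2.388
k ∈ {0, ..., 2} → 3 starts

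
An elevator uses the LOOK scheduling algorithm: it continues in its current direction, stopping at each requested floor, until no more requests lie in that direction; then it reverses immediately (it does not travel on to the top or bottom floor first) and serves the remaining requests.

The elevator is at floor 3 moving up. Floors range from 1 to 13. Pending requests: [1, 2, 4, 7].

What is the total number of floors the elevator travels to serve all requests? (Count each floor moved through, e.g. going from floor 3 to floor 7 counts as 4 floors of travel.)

Start at floor 3 moving up, LOOK stop order: [4, 7, 2, 1]
  3 → 4: |4-3| = 1, total = 1
  4 → 7: |7-4| = 3, total = 4
  7 → 2: |2-7| = 5, total = 9
  2 → 1: |1-2| = 1, total = 10

Answer: 10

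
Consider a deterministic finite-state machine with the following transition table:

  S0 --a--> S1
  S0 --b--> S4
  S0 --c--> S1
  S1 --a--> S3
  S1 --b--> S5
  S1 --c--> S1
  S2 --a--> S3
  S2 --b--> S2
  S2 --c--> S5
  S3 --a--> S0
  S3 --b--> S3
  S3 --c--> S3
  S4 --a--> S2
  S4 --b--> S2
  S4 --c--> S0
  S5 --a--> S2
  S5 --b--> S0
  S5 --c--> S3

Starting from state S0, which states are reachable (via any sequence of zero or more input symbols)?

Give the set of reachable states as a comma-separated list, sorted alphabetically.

Answer: S0, S1, S2, S3, S4, S5

Derivation:
BFS from S0:
  visit S0: S0--a-->S1 (new), S0--b-->S4 (new), S0--c-->S1 (seen)
  visit S1: S1--a-->S3 (new), S1--b-->S5 (new), S1--c-->S1 (seen)
  visit S4: S4--a-->S2 (new), S4--b-->S2 (seen), S4--c-->S0 (seen)
  visit S3: S3--a-->S0 (seen), S3--b-->S3 (seen), S3--c-->S3 (seen)
  visit S5: S5--a-->S2 (seen), S5--b-->S0 (seen), S5--c-->S3 (seen)
  visit S2: S2--a-->S3 (seen), S2--b-->S2 (seen), S2--c-->S5 (seen)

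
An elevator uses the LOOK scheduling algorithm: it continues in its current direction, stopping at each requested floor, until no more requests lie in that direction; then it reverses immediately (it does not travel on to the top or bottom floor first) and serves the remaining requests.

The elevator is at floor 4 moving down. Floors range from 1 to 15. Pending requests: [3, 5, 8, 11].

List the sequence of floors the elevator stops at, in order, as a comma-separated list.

Answer: 3, 5, 8, 11

Derivation:
Current: 4, moving DOWN
Serve below first (descending): [3]
Then reverse, serve above (ascending): [5, 8, 11]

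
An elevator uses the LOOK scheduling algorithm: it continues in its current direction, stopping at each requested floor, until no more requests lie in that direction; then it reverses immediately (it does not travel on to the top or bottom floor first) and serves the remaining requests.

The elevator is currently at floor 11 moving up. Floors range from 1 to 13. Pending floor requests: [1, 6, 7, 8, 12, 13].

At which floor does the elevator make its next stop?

Current floor: 11, direction: up
Requests above: [12, 13]
Requests below: [1, 6, 7, 8]
Moving up and requests lie above → nearest above is min([12, 13]) = 12

Answer: 12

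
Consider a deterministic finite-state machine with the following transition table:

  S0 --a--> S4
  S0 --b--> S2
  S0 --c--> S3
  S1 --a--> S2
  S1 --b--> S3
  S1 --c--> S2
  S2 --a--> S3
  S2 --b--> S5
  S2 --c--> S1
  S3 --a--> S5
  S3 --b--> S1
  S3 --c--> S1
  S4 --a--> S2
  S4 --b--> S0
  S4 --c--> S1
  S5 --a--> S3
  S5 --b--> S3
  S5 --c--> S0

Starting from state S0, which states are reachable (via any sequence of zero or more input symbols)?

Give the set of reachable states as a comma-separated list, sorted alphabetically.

BFS from S0:
  visit S0: S0--a-->S4 (new), S0--b-->S2 (new), S0--c-->S3 (new)
  visit S4: S4--a-->S2 (seen), S4--b-->S0 (seen), S4--c-->S1 (new)
  visit S2: S2--a-->S3 (seen), S2--b-->S5 (new), S2--c-->S1 (seen)
  visit S3: S3--a-->S5 (seen), S3--b-->S1 (seen), S3--c-->S1 (seen)
  visit S1: S1--a-->S2 (seen), S1--b-->S3 (seen), S1--c-->S2 (seen)
  visit S5: S5--a-->S3 (seen), S5--b-->S3 (seen), S5--c-->S0 (seen)

Answer: S0, S1, S2, S3, S4, S5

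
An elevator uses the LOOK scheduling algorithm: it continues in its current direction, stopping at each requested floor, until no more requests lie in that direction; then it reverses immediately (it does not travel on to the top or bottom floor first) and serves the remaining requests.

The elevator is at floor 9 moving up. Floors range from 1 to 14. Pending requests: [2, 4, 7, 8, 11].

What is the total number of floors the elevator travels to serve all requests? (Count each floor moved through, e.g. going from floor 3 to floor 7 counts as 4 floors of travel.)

Answer: 11

Derivation:
Start at floor 9 moving up, LOOK stop order: [11, 8, 7, 4, 2]
  9 → 11: |11-9| = 2, total = 2
  11 → 8: |8-11| = 3, total = 5
  8 → 7: |7-8| = 1, total = 6
  7 → 4: |4-7| = 3, total = 9
  4 → 2: |2-4| = 2, total = 11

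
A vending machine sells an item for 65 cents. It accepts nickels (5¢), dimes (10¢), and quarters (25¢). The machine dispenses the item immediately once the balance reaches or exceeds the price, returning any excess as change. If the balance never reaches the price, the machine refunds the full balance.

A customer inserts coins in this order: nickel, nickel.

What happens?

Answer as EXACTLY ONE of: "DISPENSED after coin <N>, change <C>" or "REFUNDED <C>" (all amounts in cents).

Answer: REFUNDED 10

Derivation:
Price: 65¢
Coin 1 (nickel, 5¢): balance = 5¢
Coin 2 (nickel, 5¢): balance = 10¢
All coins inserted, balance 10¢ < price 65¢ → REFUND 10¢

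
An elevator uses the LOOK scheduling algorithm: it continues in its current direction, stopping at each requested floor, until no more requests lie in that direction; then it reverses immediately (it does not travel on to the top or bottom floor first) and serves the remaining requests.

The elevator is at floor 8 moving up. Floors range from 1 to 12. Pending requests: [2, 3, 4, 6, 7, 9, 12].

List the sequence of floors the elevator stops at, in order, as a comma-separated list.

Answer: 9, 12, 7, 6, 4, 3, 2

Derivation:
Current: 8, moving UP
Serve above first (ascending): [9, 12]
Then reverse, serve below (descending): [7, 6, 4, 3, 2]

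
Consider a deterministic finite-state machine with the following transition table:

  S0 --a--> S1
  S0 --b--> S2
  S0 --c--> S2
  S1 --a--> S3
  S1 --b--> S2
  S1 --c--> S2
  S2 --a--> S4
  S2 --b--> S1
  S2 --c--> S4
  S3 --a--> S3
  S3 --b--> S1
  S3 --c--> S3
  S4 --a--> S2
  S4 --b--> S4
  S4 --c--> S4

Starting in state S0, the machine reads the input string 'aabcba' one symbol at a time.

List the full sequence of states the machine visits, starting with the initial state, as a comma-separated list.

Start: S0
  read 'a': S0 --a--> S1
  read 'a': S1 --a--> S3
  read 'b': S3 --b--> S1
  read 'c': S1 --c--> S2
  read 'b': S2 --b--> S1
  read 'a': S1 --a--> S3

Answer: S0, S1, S3, S1, S2, S1, S3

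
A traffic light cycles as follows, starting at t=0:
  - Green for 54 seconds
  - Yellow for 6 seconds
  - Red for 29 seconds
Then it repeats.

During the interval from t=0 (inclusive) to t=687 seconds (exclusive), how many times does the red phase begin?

Cycle = 54+6+29 = 89s
red phase starts at t = k*89 + 60 for k=0,1,2,...
Need k*89+60 < 687 → k < 7.045
k ∈ {0, ..., 7} → 8 starts

Answer: 8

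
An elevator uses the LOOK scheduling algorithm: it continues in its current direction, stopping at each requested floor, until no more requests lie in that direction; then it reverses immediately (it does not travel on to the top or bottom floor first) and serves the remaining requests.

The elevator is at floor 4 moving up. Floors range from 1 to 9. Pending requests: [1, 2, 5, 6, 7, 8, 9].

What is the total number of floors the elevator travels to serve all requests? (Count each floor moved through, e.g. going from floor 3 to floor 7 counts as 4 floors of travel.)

Answer: 13

Derivation:
Start at floor 4 moving up, LOOK stop order: [5, 6, 7, 8, 9, 2, 1]
  4 → 5: |5-4| = 1, total = 1
  5 → 6: |6-5| = 1, total = 2
  6 → 7: |7-6| = 1, total = 3
  7 → 8: |8-7| = 1, total = 4
  8 → 9: |9-8| = 1, total = 5
  9 → 2: |2-9| = 7, total = 12
  2 → 1: |1-2| = 1, total = 13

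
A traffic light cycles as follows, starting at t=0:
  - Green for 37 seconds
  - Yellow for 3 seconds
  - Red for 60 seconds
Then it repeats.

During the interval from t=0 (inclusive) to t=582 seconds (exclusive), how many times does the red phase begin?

Answer: 6

Derivation:
Cycle = 37+3+60 = 100s
red phase starts at t = k*100 + 40 for k=0,1,2,...
Need k*100+40 < 582 → k < 5.420
k ∈ {0, ..., 5} → 6 starts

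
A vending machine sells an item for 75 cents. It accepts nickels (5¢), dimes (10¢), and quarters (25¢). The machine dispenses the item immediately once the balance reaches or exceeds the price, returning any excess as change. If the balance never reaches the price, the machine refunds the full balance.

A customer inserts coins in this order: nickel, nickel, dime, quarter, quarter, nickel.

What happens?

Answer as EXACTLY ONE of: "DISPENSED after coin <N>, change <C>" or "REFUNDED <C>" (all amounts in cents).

Price: 75¢
Coin 1 (nickel, 5¢): balance = 5¢
Coin 2 (nickel, 5¢): balance = 10¢
Coin 3 (dime, 10¢): balance = 20¢
Coin 4 (quarter, 25¢): balance = 45¢
Coin 5 (quarter, 25¢): balance = 70¢
Coin 6 (nickel, 5¢): balance = 75¢
  → balance >= price → DISPENSE, change = 75 - 75 = 0¢

Answer: DISPENSED after coin 6, change 0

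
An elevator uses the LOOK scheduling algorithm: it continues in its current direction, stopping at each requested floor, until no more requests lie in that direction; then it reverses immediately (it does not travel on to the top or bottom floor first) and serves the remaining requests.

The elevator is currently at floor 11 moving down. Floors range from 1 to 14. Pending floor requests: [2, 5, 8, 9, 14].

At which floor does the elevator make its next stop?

Current floor: 11, direction: down
Requests above: [14]
Requests below: [2, 5, 8, 9]
Moving down and requests lie below → nearest below is max([2, 5, 8, 9]) = 9

Answer: 9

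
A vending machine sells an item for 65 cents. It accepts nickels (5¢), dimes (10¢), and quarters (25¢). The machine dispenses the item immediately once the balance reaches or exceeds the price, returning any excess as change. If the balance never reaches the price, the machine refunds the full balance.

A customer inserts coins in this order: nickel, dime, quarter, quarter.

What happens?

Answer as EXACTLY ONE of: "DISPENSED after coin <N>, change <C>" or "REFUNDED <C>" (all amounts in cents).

Price: 65¢
Coin 1 (nickel, 5¢): balance = 5¢
Coin 2 (dime, 10¢): balance = 15¢
Coin 3 (quarter, 25¢): balance = 40¢
Coin 4 (quarter, 25¢): balance = 65¢
  → balance >= price → DISPENSE, change = 65 - 65 = 0¢

Answer: DISPENSED after coin 4, change 0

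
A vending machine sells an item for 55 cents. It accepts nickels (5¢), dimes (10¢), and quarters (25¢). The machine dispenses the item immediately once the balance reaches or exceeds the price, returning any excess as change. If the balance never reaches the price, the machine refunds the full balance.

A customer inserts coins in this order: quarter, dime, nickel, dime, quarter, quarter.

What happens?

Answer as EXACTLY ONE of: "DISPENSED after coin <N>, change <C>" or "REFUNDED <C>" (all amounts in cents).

Price: 55¢
Coin 1 (quarter, 25¢): balance = 25¢
Coin 2 (dime, 10¢): balance = 35¢
Coin 3 (nickel, 5¢): balance = 40¢
Coin 4 (dime, 10¢): balance = 50¢
Coin 5 (quarter, 25¢): balance = 75¢
  → balance >= price → DISPENSE, change = 75 - 55 = 20¢

Answer: DISPENSED after coin 5, change 20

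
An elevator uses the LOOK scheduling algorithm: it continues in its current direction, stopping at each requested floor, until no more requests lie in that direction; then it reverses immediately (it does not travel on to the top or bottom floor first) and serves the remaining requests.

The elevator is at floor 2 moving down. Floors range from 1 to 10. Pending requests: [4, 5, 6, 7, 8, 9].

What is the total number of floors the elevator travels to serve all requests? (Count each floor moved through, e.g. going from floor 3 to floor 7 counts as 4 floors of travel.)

Answer: 7

Derivation:
Start at floor 2 moving down, LOOK stop order: [4, 5, 6, 7, 8, 9]
  2 → 4: |4-2| = 2, total = 2
  4 → 5: |5-4| = 1, total = 3
  5 → 6: |6-5| = 1, total = 4
  6 → 7: |7-6| = 1, total = 5
  7 → 8: |8-7| = 1, total = 6
  8 → 9: |9-8| = 1, total = 7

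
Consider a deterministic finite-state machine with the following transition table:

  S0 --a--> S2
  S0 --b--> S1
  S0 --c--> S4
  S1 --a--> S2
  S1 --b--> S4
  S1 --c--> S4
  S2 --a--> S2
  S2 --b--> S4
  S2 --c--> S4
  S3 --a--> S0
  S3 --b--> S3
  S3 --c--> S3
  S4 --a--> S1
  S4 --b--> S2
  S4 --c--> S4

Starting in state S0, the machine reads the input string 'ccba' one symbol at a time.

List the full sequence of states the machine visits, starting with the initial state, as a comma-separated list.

Start: S0
  read 'c': S0 --c--> S4
  read 'c': S4 --c--> S4
  read 'b': S4 --b--> S2
  read 'a': S2 --a--> S2

Answer: S0, S4, S4, S2, S2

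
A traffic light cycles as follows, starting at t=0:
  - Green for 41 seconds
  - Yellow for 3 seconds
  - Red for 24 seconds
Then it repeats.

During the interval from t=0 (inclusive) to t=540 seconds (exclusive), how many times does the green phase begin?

Answer: 8

Derivation:
Cycle = 41+3+24 = 68s
green phase starts at t = k*68 + 0 for k=0,1,2,...
Need k*68+0 < 540 → k < 7.941
k ∈ {0, ..., 7} → 8 starts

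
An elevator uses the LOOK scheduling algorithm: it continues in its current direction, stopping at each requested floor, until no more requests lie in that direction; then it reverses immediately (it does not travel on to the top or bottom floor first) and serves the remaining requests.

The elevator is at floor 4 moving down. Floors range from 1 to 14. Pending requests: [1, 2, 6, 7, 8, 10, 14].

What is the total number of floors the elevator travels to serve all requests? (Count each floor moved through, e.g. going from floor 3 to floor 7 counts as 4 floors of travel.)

Answer: 16

Derivation:
Start at floor 4 moving down, LOOK stop order: [2, 1, 6, 7, 8, 10, 14]
  4 → 2: |2-4| = 2, total = 2
  2 → 1: |1-2| = 1, total = 3
  1 → 6: |6-1| = 5, total = 8
  6 → 7: |7-6| = 1, total = 9
  7 → 8: |8-7| = 1, total = 10
  8 → 10: |10-8| = 2, total = 12
  10 → 14: |14-10| = 4, total = 16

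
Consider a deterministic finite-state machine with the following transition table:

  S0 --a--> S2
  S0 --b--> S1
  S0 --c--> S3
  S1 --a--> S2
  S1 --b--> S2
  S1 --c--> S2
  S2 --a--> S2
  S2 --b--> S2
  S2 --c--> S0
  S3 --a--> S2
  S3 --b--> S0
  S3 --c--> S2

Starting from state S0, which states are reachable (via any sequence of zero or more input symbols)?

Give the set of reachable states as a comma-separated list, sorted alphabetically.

Answer: S0, S1, S2, S3

Derivation:
BFS from S0:
  visit S0: S0--a-->S2 (new), S0--b-->S1 (new), S0--c-->S3 (new)
  visit S2: S2--a-->S2 (seen), S2--b-->S2 (seen), S2--c-->S0 (seen)
  visit S1: S1--a-->S2 (seen), S1--b-->S2 (seen), S1--c-->S2 (seen)
  visit S3: S3--a-->S2 (seen), S3--b-->S0 (seen), S3--c-->S2 (seen)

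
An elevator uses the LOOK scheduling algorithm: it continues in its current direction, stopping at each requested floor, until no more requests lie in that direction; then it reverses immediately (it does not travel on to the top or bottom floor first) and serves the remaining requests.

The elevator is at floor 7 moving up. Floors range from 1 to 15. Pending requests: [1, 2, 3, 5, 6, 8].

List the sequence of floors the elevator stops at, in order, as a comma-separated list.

Current: 7, moving UP
Serve above first (ascending): [8]
Then reverse, serve below (descending): [6, 5, 3, 2, 1]

Answer: 8, 6, 5, 3, 2, 1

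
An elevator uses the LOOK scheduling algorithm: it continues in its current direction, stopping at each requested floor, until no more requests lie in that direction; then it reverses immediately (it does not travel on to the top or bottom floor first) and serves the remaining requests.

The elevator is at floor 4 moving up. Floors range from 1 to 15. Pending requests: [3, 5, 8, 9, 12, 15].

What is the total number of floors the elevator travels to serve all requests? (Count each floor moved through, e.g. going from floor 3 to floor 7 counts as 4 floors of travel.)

Answer: 23

Derivation:
Start at floor 4 moving up, LOOK stop order: [5, 8, 9, 12, 15, 3]
  4 → 5: |5-4| = 1, total = 1
  5 → 8: |8-5| = 3, total = 4
  8 → 9: |9-8| = 1, total = 5
  9 → 12: |12-9| = 3, total = 8
  12 → 15: |15-12| = 3, total = 11
  15 → 3: |3-15| = 12, total = 23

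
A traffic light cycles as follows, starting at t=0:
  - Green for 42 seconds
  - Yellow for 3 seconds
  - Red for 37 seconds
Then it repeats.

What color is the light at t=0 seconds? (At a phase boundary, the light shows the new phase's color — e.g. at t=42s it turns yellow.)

Answer: green

Derivation:
Cycle length = 42 + 3 + 37 = 82s
t = 0, phase_t = 0 mod 82 = 0
0 < 42 (green end) → GREEN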